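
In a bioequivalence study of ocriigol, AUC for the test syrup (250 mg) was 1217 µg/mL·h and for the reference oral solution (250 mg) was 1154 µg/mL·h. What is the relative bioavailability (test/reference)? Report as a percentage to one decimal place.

F_rel = 105.5%

F_rel = (AUC_test/D_test) / (AUC_ref/D_ref)
      = (1217/250) / (1154/250)
      = 4.868 / 4.616 = 1.0546 = 105.46%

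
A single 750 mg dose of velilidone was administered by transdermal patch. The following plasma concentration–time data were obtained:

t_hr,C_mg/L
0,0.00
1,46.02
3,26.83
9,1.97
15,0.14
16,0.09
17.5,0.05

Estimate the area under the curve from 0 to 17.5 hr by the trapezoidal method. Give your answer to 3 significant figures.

AUC = 189 mg/L·hr

Trapezoidal AUC_0→17.5:
  [0→1]: (0.00+46.02)/2 × 1 = 23.01
  [1→3]: (46.02+26.83)/2 × 2 = 72.85
  [3→9]: (26.83+1.97)/2 × 6 = 86.4
  [9→15]: (1.97+0.14)/2 × 6 = 6.33
  [15→16]: (0.14+0.09)/2 × 1 = 0.115
  [16→17.5]: (0.09+0.05)/2 × 1.5 = 0.105
  Sum = 188.81 mg/L·hr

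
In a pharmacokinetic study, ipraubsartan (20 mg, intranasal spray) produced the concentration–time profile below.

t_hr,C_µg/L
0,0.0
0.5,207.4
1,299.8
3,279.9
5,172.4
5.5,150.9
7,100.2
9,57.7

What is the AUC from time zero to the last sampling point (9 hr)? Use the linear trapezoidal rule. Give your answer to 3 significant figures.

Trapezoidal AUC_0→9:
  [0→0.5]: (0.0+207.4)/2 × 0.5 = 51.85
  [0.5→1]: (207.4+299.8)/2 × 0.5 = 126.8
  [1→3]: (299.8+279.9)/2 × 2 = 579.7
  [3→5]: (279.9+172.4)/2 × 2 = 452.3
  [5→5.5]: (172.4+150.9)/2 × 0.5 = 80.825
  [5.5→7]: (150.9+100.2)/2 × 1.5 = 188.325
  [7→9]: (100.2+57.7)/2 × 2 = 157.9
  Sum = 1637.7 µg/L·hr

AUC = 1640 µg/L·hr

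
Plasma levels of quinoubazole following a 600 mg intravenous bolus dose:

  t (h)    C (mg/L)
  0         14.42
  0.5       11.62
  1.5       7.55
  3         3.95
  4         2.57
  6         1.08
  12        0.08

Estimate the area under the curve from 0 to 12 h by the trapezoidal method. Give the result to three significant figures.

AUC = 35.1 mg/L·h

Trapezoidal AUC_0→12:
  [0→0.5]: (14.42+11.62)/2 × 0.5 = 6.51
  [0.5→1.5]: (11.62+7.55)/2 × 1 = 9.585
  [1.5→3]: (7.55+3.95)/2 × 1.5 = 8.625
  [3→4]: (3.95+2.57)/2 × 1 = 3.26
  [4→6]: (2.57+1.08)/2 × 2 = 3.65
  [6→12]: (1.08+0.08)/2 × 6 = 3.48
  Sum = 35.11 mg/L·h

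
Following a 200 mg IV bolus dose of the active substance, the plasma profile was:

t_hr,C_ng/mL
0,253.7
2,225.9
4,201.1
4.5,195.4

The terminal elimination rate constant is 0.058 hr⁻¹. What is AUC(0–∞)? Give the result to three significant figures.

AUC = 4370 ng/mL·hr

Trapezoidal AUC_0→4.5:
  [0→2]: (253.7+225.9)/2 × 2 = 479.6
  [2→4]: (225.9+201.1)/2 × 2 = 427.0
  [4→4.5]: (201.1+195.4)/2 × 0.5 = 99.125
  Sum = 1005.725 ng/mL·hr
Extrapolated tail: C_last / k_e = 195.4 / 0.058 = 3368.966
AUC_0→∞ = 1005.725 + 3368.966 = 4374.691 ng/mL·hr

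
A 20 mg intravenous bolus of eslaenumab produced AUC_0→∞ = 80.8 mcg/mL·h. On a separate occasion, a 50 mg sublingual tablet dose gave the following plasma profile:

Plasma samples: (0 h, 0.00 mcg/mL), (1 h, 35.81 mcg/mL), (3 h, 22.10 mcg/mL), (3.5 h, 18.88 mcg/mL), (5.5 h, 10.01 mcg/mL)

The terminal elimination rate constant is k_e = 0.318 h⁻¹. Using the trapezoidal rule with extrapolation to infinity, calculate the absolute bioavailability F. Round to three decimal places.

Trapezoidal AUC_0→5.5 (sublingual tablet):
  [0→1]: (0.00+35.81)/2 × 1 = 17.905
  [1→3]: (35.81+22.10)/2 × 2 = 57.91
  [3→3.5]: (22.10+18.88)/2 × 0.5 = 10.245
  [3.5→5.5]: (18.88+10.01)/2 × 2 = 28.89
  Sum = 114.95 mcg/mL·h
Tail: C_last/k_e = 10.01/0.318 = 31.478
AUC_0→∞ (sublingual tablet) = 114.95 + 31.478 = 146.428 mcg/mL·h
F = (AUC_ev/D_ev)/(AUC_iv/D_iv) = (146.428/50)/(80.8/20) = 2.92856/4.04 = 0.7249

F = 0.725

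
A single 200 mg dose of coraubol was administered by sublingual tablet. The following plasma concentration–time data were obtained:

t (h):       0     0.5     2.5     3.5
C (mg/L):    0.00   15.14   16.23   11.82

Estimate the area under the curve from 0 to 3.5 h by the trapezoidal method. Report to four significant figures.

Trapezoidal AUC_0→3.5:
  [0→0.5]: (0.00+15.14)/2 × 0.5 = 3.785
  [0.5→2.5]: (15.14+16.23)/2 × 2 = 31.37
  [2.5→3.5]: (16.23+11.82)/2 × 1 = 14.025
  Sum = 49.18 mg/L·h

AUC = 49.18 mg/L·h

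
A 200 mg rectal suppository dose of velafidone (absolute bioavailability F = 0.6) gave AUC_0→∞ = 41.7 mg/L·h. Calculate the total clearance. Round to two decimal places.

CL = 2.88 L/h

CL = F × Dose / AUC_0→∞
   = 0.6 × 200 / 41.7 = 2.8777 L/h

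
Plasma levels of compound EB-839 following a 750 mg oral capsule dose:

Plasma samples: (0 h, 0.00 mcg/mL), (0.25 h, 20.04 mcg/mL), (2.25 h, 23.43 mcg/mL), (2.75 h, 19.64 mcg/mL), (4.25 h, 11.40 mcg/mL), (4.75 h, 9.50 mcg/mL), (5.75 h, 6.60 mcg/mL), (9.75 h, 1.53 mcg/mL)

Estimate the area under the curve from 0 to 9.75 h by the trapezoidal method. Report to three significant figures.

Trapezoidal AUC_0→9.75:
  [0→0.25]: (0.00+20.04)/2 × 0.25 = 2.505
  [0.25→2.25]: (20.04+23.43)/2 × 2 = 43.47
  [2.25→2.75]: (23.43+19.64)/2 × 0.5 = 10.7675
  [2.75→4.25]: (19.64+11.40)/2 × 1.5 = 23.28
  [4.25→4.75]: (11.40+9.50)/2 × 0.5 = 5.225
  [4.75→5.75]: (9.50+6.60)/2 × 1 = 8.05
  [5.75→9.75]: (6.60+1.53)/2 × 4 = 16.26
  Sum = 109.5575 mcg/mL·h

AUC = 110 mcg/mL·h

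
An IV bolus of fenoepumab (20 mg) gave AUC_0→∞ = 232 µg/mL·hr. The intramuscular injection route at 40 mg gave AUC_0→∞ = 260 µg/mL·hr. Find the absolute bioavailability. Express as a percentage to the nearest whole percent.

F = 56%

F = (AUC_ev / D_ev) / (AUC_iv / D_iv)
  = (260/40) / (232/20)
  = 6.5 / 11.6 = 0.5603
  = 56.03%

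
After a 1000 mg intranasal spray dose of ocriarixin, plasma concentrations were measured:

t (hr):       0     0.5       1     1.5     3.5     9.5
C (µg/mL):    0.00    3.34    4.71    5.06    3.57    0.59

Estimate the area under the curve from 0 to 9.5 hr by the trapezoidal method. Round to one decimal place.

AUC = 26.4 µg/mL·hr

Trapezoidal AUC_0→9.5:
  [0→0.5]: (0.00+3.34)/2 × 0.5 = 0.835
  [0.5→1]: (3.34+4.71)/2 × 0.5 = 2.0125
  [1→1.5]: (4.71+5.06)/2 × 0.5 = 2.4425
  [1.5→3.5]: (5.06+3.57)/2 × 2 = 8.63
  [3.5→9.5]: (3.57+0.59)/2 × 6 = 12.48
  Sum = 26.4 µg/mL·hr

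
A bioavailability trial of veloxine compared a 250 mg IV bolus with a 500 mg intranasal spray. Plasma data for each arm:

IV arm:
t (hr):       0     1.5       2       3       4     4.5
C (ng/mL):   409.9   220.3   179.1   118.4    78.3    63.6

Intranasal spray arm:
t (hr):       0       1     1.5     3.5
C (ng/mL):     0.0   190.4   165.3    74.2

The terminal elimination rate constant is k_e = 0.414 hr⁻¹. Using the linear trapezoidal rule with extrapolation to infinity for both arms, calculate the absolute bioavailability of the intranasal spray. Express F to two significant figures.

Trapezoidal AUC_0→4.5 (IV):
  [0→1.5]: (409.9+220.3)/2 × 1.5 = 472.65
  [1.5→2]: (220.3+179.1)/2 × 0.5 = 99.85
  [2→3]: (179.1+118.4)/2 × 1 = 148.75
  [3→4]: (118.4+78.3)/2 × 1 = 98.35
  [4→4.5]: (78.3+63.6)/2 × 0.5 = 35.475
  Sum = 855.075 ng/mL·hr
IV tail: 63.6/0.414 = 153.623; AUC_iv,0→∞ = 855.075 + 153.623 = 1008.698 ng/mL·hr
Trapezoidal AUC_0→3.5 (intranasal spray):
  [0→1]: (0.0+190.4)/2 × 1 = 95.2
  [1→1.5]: (190.4+165.3)/2 × 0.5 = 88.925
  [1.5→3.5]: (165.3+74.2)/2 × 2 = 239.5
  Sum = 423.625 ng/mL·hr
intranasal spray tail: 74.2/0.414 = 179.227; AUC_ev,0→∞ = 423.625 + 179.227 = 602.852 ng/mL·hr
F = (AUC_ev/D_ev)/(AUC_iv/D_iv) = (602.852/500)/(1008.698/250) = 1.205704/4.034792 = 0.2988

F = 0.30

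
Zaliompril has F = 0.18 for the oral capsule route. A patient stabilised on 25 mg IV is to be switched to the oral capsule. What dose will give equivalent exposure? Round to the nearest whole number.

For equal systemic exposure: F × D_ev = D_iv
D_ev = D_iv / F = 25 / 0.18 = 138.889 mg

D_oral = 139 mg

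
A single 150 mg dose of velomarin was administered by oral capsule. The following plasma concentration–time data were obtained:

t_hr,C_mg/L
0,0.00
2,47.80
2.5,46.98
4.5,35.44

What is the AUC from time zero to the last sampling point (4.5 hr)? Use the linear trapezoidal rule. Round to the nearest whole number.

Trapezoidal AUC_0→4.5:
  [0→2]: (0.00+47.80)/2 × 2 = 47.8
  [2→2.5]: (47.80+46.98)/2 × 0.5 = 23.695
  [2.5→4.5]: (46.98+35.44)/2 × 2 = 82.42
  Sum = 153.915 mg/L·hr

AUC = 154 mg/L·hr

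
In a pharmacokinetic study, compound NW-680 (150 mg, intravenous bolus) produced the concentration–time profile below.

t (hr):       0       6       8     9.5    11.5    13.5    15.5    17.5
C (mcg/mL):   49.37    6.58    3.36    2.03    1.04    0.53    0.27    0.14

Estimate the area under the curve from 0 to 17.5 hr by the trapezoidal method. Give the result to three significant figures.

Trapezoidal AUC_0→17.5:
  [0→6]: (49.37+6.58)/2 × 6 = 167.85
  [6→8]: (6.58+3.36)/2 × 2 = 9.94
  [8→9.5]: (3.36+2.03)/2 × 1.5 = 4.0425
  [9.5→11.5]: (2.03+1.04)/2 × 2 = 3.07
  [11.5→13.5]: (1.04+0.53)/2 × 2 = 1.57
  [13.5→15.5]: (0.53+0.27)/2 × 2 = 0.8
  [15.5→17.5]: (0.27+0.14)/2 × 2 = 0.41
  Sum = 187.6825 mcg/mL·hr

AUC = 188 mcg/mL·hr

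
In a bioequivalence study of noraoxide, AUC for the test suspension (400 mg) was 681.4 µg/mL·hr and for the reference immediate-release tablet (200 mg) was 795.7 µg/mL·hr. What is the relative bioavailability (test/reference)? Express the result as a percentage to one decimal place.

F_rel = 42.8%

F_rel = (AUC_test/D_test) / (AUC_ref/D_ref)
      = (681.4/400) / (795.7/200)
      = 1.7035 / 3.9785 = 0.4282 = 42.82%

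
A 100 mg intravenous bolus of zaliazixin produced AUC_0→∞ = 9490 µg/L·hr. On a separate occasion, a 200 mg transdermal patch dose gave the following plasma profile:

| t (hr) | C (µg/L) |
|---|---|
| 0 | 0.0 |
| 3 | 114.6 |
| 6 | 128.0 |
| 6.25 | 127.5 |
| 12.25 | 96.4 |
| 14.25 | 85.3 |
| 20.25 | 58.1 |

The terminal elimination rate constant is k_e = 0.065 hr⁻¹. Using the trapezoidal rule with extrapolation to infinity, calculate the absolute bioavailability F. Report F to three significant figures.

F = 0.145

Trapezoidal AUC_0→20.25 (transdermal patch):
  [0→3]: (0.0+114.6)/2 × 3 = 171.9
  [3→6]: (114.6+128.0)/2 × 3 = 363.9
  [6→6.25]: (128.0+127.5)/2 × 0.25 = 31.9375
  [6.25→12.25]: (127.5+96.4)/2 × 6 = 671.7
  [12.25→14.25]: (96.4+85.3)/2 × 2 = 181.7
  [14.25→20.25]: (85.3+58.1)/2 × 6 = 430.2
  Sum = 1851.3375 µg/L·hr
Tail: C_last/k_e = 58.1/0.065 = 893.846
AUC_0→∞ (transdermal patch) = 1851.3375 + 893.846 = 2745.1835 µg/L·hr
F = (AUC_ev/D_ev)/(AUC_iv/D_iv) = (2745.1835/200)/(9490/100) = 13.7259/94.9 = 0.1446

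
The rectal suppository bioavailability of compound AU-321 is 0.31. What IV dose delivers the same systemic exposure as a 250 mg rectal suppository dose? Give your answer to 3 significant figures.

Systemic exposure from an extravascular dose = F × D_ev, so the equivalent IV dose is F × D_ev.
D_iv = F × D_ev = 0.31 × 250 = 77.5 mg

D_iv = 77.5 mg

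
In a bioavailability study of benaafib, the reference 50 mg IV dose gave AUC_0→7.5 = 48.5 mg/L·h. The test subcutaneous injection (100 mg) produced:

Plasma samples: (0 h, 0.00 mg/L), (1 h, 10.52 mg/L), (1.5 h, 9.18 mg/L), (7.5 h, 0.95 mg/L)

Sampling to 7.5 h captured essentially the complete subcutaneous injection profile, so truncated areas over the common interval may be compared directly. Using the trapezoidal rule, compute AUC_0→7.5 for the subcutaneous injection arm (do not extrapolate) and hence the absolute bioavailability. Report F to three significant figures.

F = 0.418

Trapezoidal AUC_0→7.5 (subcutaneous injection):
  [0→1]: (0.00+10.52)/2 × 1 = 5.26
  [1→1.5]: (10.52+9.18)/2 × 0.5 = 4.925
  [1.5→7.5]: (9.18+0.95)/2 × 6 = 30.39
  Sum = 40.575 mg/L·h
F = (AUC_ev/D_ev)/(AUC_iv/D_iv) = (40.575/100)/(48.5/50) = 0.40575/0.97 = 0.4183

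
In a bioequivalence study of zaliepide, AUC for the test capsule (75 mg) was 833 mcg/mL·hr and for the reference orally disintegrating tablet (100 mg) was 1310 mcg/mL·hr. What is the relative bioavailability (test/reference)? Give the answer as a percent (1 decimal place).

F_rel = (AUC_test/D_test) / (AUC_ref/D_ref)
      = (833/75) / (1310/100)
      = 11.1067 / 13.1 = 0.8478 = 84.78%

F_rel = 84.8%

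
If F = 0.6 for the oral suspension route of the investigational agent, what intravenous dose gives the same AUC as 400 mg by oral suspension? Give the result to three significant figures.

Systemic exposure from an extravascular dose = F × D_ev, so the equivalent IV dose is F × D_ev.
D_iv = F × D_ev = 0.6 × 400 = 240 mg

D_iv = 240 mg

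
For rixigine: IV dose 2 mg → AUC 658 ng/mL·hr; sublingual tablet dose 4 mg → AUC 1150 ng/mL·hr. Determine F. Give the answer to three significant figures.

F = 0.874

F = (AUC_ev / D_ev) / (AUC_iv / D_iv)
  = (1150/4) / (658/2)
  = 287.5 / 329 = 0.8739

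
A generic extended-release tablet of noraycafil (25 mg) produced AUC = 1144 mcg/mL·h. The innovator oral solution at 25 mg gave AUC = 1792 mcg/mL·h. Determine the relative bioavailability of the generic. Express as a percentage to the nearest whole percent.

F_rel = (AUC_test/D_test) / (AUC_ref/D_ref)
      = (1144/25) / (1792/25)
      = 45.76 / 71.68 = 0.6384 = 63.84%

F_rel = 64%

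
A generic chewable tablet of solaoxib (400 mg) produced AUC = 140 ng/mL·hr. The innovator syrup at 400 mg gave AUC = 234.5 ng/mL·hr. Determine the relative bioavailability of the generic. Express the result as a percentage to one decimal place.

F_rel = (AUC_test/D_test) / (AUC_ref/D_ref)
      = (140/400) / (234.5/400)
      = 0.35 / 0.58625 = 0.5970 = 59.70%

F_rel = 59.7%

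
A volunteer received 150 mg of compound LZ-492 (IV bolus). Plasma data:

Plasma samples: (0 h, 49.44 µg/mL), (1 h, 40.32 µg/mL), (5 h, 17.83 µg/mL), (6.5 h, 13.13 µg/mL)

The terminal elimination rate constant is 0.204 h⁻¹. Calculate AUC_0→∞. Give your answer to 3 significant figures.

Trapezoidal AUC_0→6.5:
  [0→1]: (49.44+40.32)/2 × 1 = 44.88
  [1→5]: (40.32+17.83)/2 × 4 = 116.3
  [5→6.5]: (17.83+13.13)/2 × 1.5 = 23.22
  Sum = 184.4 µg/mL·h
Extrapolated tail: C_last / k_e = 13.13 / 0.204 = 64.363
AUC_0→∞ = 184.4 + 64.363 = 248.763 µg/mL·h

AUC = 249 µg/mL·h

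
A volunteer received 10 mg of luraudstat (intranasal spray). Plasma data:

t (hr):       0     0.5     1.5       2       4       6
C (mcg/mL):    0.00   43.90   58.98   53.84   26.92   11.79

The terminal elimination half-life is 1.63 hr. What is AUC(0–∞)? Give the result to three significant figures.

Trapezoidal AUC_0→6:
  [0→0.5]: (0.00+43.90)/2 × 0.5 = 10.975
  [0.5→1.5]: (43.90+58.98)/2 × 1 = 51.44
  [1.5→2]: (58.98+53.84)/2 × 0.5 = 28.205
  [2→4]: (53.84+26.92)/2 × 2 = 80.76
  [4→6]: (26.92+11.79)/2 × 2 = 38.71
  Sum = 210.09 mcg/mL·hr
k_e = ln2 / t½ = 0.693147 / 1.63 = 0.4252 hr^-1
Extrapolated tail: C_last / k_e = 11.79 / 0.4252 = 27.728
AUC_0→∞ = 210.09 + 27.728 = 237.818 mcg/mL·hr

AUC = 238 mcg/mL·hr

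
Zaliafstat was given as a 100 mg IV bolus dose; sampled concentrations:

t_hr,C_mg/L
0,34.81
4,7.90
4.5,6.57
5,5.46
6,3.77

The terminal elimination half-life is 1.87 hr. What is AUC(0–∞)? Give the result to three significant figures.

Trapezoidal AUC_0→6:
  [0→4]: (34.81+7.90)/2 × 4 = 85.42
  [4→4.5]: (7.90+6.57)/2 × 0.5 = 3.6175
  [4.5→5]: (6.57+5.46)/2 × 0.5 = 3.0075
  [5→6]: (5.46+3.77)/2 × 1 = 4.615
  Sum = 96.66 mg/L·hr
k_e = ln2 / t½ = 0.693147 / 1.87 = 0.3707 hr^-1
Extrapolated tail: C_last / k_e = 3.77 / 0.3707 = 10.170
AUC_0→∞ = 96.66 + 10.170 = 106.83 mg/L·hr

AUC = 107 mg/L·hr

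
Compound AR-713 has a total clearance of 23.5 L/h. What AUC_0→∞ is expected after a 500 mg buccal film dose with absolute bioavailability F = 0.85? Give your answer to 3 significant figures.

AUC_0→∞ = F × Dose / CL
        = 0.85 × 500 / 23.5 = 18.0851 mg/L·h

AUC = 18.1 mg/L·h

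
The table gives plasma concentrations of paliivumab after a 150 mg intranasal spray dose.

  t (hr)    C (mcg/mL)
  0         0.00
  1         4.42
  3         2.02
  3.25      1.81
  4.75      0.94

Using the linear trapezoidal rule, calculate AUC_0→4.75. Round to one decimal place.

AUC = 11.2 mcg/mL·hr

Trapezoidal AUC_0→4.75:
  [0→1]: (0.00+4.42)/2 × 1 = 2.21
  [1→3]: (4.42+2.02)/2 × 2 = 6.44
  [3→3.25]: (2.02+1.81)/2 × 0.25 = 0.47875
  [3.25→4.75]: (1.81+0.94)/2 × 1.5 = 2.0625
  Sum = 11.19125 mcg/mL·hr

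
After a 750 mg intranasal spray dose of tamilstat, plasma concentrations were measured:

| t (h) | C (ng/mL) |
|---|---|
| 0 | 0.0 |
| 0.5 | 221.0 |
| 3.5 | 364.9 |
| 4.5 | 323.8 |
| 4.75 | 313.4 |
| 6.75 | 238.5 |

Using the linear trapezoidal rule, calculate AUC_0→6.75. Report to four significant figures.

AUC = 1910 ng/mL·h

Trapezoidal AUC_0→6.75:
  [0→0.5]: (0.0+221.0)/2 × 0.5 = 55.25
  [0.5→3.5]: (221.0+364.9)/2 × 3 = 878.85
  [3.5→4.5]: (364.9+323.8)/2 × 1 = 344.35
  [4.5→4.75]: (323.8+313.4)/2 × 0.25 = 79.65
  [4.75→6.75]: (313.4+238.5)/2 × 2 = 551.9
  Sum = 1910.0 ng/mL·h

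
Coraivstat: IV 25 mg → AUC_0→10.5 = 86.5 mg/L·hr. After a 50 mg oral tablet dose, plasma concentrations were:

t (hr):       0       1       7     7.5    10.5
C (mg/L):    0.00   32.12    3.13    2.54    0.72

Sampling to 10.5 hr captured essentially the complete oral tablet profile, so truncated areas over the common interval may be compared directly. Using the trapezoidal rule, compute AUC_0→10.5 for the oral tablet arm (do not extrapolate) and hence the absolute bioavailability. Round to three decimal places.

F = 0.741

Trapezoidal AUC_0→10.5 (oral tablet):
  [0→1]: (0.00+32.12)/2 × 1 = 16.06
  [1→7]: (32.12+3.13)/2 × 6 = 105.75
  [7→7.5]: (3.13+2.54)/2 × 0.5 = 1.4175
  [7.5→10.5]: (2.54+0.72)/2 × 3 = 4.89
  Sum = 128.1175 mg/L·hr
F = (AUC_ev/D_ev)/(AUC_iv/D_iv) = (128.1175/50)/(86.5/25) = 2.56235/3.46 = 0.7406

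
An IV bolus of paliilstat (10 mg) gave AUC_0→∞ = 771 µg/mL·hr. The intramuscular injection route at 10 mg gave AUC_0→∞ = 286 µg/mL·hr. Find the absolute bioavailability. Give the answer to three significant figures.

F = 0.371

F = (AUC_ev / D_ev) / (AUC_iv / D_iv)
  = (286/10) / (771/10)
  = 28.6 / 77.1 = 0.3709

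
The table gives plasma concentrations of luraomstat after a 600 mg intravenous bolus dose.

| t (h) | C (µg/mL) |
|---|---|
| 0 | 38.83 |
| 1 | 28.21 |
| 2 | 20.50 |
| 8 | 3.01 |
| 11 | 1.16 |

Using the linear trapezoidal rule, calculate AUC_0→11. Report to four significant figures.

Trapezoidal AUC_0→11:
  [0→1]: (38.83+28.21)/2 × 1 = 33.52
  [1→2]: (28.21+20.50)/2 × 1 = 24.355
  [2→8]: (20.50+3.01)/2 × 6 = 70.53
  [8→11]: (3.01+1.16)/2 × 3 = 6.255
  Sum = 134.66 µg/mL·h

AUC = 134.7 µg/mL·h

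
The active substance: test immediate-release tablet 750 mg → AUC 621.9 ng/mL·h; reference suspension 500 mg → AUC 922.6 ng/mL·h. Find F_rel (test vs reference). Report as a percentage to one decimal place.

F_rel = 44.9%

F_rel = (AUC_test/D_test) / (AUC_ref/D_ref)
      = (621.9/750) / (922.6/500)
      = 0.8292 / 1.8452 = 0.4494 = 44.94%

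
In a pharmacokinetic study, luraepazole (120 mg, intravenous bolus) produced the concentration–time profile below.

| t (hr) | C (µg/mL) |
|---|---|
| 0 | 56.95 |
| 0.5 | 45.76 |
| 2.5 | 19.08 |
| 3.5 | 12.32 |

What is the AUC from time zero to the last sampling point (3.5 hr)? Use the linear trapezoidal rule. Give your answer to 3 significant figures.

AUC = 106 µg/mL·hr

Trapezoidal AUC_0→3.5:
  [0→0.5]: (56.95+45.76)/2 × 0.5 = 25.6775
  [0.5→2.5]: (45.76+19.08)/2 × 2 = 64.84
  [2.5→3.5]: (19.08+12.32)/2 × 1 = 15.7
  Sum = 106.2175 µg/mL·hr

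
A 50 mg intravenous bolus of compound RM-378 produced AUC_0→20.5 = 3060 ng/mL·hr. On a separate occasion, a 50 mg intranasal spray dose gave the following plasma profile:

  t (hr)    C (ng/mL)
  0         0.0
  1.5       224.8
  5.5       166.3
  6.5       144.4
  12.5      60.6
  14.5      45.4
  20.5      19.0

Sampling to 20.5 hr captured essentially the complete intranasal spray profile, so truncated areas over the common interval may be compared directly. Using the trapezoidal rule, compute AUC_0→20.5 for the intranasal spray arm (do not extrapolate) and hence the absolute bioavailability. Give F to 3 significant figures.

Trapezoidal AUC_0→20.5 (intranasal spray):
  [0→1.5]: (0.0+224.8)/2 × 1.5 = 168.6
  [1.5→5.5]: (224.8+166.3)/2 × 4 = 782.2
  [5.5→6.5]: (166.3+144.4)/2 × 1 = 155.35
  [6.5→12.5]: (144.4+60.6)/2 × 6 = 615.0
  [12.5→14.5]: (60.6+45.4)/2 × 2 = 106.0
  [14.5→20.5]: (45.4+19.0)/2 × 6 = 193.2
  Sum = 2020.35 ng/mL·hr
F = (AUC_ev/D_ev)/(AUC_iv/D_iv) = (2020.35/50)/(3060/50) = 40.407/61.2 = 0.6602

F = 0.660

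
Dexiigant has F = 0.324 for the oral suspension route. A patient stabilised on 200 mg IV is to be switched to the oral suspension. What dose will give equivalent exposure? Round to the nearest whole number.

For equal systemic exposure: F × D_ev = D_iv
D_ev = D_iv / F = 200 / 0.324 = 617.284 mg

D_oral = 617 mg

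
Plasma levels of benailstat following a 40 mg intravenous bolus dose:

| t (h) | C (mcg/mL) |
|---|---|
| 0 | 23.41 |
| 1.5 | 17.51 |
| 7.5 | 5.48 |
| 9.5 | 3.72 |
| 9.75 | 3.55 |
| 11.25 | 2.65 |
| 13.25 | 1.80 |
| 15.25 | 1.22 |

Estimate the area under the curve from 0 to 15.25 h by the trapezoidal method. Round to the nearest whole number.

AUC = 122 mcg/mL·h

Trapezoidal AUC_0→15.25:
  [0→1.5]: (23.41+17.51)/2 × 1.5 = 30.69
  [1.5→7.5]: (17.51+5.48)/2 × 6 = 68.97
  [7.5→9.5]: (5.48+3.72)/2 × 2 = 9.2
  [9.5→9.75]: (3.72+3.55)/2 × 0.25 = 0.90875
  [9.75→11.25]: (3.55+2.65)/2 × 1.5 = 4.65
  [11.25→13.25]: (2.65+1.80)/2 × 2 = 4.45
  [13.25→15.25]: (1.80+1.22)/2 × 2 = 3.02
  Sum = 121.88875 mcg/mL·h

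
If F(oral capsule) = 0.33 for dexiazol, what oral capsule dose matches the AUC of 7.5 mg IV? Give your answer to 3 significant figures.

For equal systemic exposure: F × D_ev = D_iv
D_ev = D_iv / F = 7.5 / 0.33 = 22.7273 mg

D_oral = 22.7 mg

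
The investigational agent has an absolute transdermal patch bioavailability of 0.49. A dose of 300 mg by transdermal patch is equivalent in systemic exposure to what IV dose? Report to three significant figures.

D_iv = 147 mg

Systemic exposure from an extravascular dose = F × D_ev, so the equivalent IV dose is F × D_ev.
D_iv = F × D_ev = 0.49 × 300 = 147 mg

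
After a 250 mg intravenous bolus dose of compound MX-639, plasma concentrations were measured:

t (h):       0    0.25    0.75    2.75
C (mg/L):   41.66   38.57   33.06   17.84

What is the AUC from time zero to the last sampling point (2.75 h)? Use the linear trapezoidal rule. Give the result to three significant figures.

Trapezoidal AUC_0→2.75:
  [0→0.25]: (41.66+38.57)/2 × 0.25 = 10.02875
  [0.25→0.75]: (38.57+33.06)/2 × 0.5 = 17.9075
  [0.75→2.75]: (33.06+17.84)/2 × 2 = 50.9
  Sum = 78.83625 mg/L·h

AUC = 78.8 mg/L·h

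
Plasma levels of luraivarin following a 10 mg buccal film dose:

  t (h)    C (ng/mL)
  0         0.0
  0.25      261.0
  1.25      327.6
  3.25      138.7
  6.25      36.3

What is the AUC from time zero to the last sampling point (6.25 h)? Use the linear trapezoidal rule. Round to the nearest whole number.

Trapezoidal AUC_0→6.25:
  [0→0.25]: (0.0+261.0)/2 × 0.25 = 32.625
  [0.25→1.25]: (261.0+327.6)/2 × 1 = 294.3
  [1.25→3.25]: (327.6+138.7)/2 × 2 = 466.3
  [3.25→6.25]: (138.7+36.3)/2 × 3 = 262.5
  Sum = 1055.725 ng/mL·h

AUC = 1056 ng/mL·h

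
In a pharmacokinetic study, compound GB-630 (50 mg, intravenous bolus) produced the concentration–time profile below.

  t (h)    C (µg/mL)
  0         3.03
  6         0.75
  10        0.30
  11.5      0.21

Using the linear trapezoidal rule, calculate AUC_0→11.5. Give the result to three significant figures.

Trapezoidal AUC_0→11.5:
  [0→6]: (3.03+0.75)/2 × 6 = 11.34
  [6→10]: (0.75+0.30)/2 × 4 = 2.1
  [10→11.5]: (0.30+0.21)/2 × 1.5 = 0.3825
  Sum = 13.8225 µg/mL·h

AUC = 13.8 µg/mL·h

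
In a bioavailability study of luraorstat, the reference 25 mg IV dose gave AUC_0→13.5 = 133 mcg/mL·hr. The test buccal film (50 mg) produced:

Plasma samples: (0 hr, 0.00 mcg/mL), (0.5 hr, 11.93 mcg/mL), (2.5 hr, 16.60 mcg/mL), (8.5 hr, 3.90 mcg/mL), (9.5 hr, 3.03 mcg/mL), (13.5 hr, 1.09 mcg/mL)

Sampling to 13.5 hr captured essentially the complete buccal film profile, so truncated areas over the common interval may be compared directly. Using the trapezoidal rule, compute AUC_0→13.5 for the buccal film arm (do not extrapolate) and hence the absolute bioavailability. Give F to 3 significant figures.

F = 0.394

Trapezoidal AUC_0→13.5 (buccal film):
  [0→0.5]: (0.00+11.93)/2 × 0.5 = 2.9825
  [0.5→2.5]: (11.93+16.60)/2 × 2 = 28.53
  [2.5→8.5]: (16.60+3.90)/2 × 6 = 61.5
  [8.5→9.5]: (3.90+3.03)/2 × 1 = 3.465
  [9.5→13.5]: (3.03+1.09)/2 × 4 = 8.24
  Sum = 104.7175 mcg/mL·hr
F = (AUC_ev/D_ev)/(AUC_iv/D_iv) = (104.7175/50)/(133/25) = 2.09435/5.32 = 0.3937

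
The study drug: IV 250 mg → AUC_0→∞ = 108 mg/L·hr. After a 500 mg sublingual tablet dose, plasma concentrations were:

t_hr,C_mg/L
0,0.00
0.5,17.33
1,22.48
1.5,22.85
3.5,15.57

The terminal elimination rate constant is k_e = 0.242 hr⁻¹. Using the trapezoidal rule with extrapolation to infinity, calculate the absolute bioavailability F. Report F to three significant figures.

F = 0.594

Trapezoidal AUC_0→3.5 (sublingual tablet):
  [0→0.5]: (0.00+17.33)/2 × 0.5 = 4.3325
  [0.5→1]: (17.33+22.48)/2 × 0.5 = 9.9525
  [1→1.5]: (22.48+22.85)/2 × 0.5 = 11.3325
  [1.5→3.5]: (22.85+15.57)/2 × 2 = 38.42
  Sum = 64.0375 mg/L·hr
Tail: C_last/k_e = 15.57/0.242 = 64.339
AUC_0→∞ (sublingual tablet) = 64.0375 + 64.339 = 128.3765 mg/L·hr
F = (AUC_ev/D_ev)/(AUC_iv/D_iv) = (128.3765/500)/(108/250) = 0.256753/0.432 = 0.5943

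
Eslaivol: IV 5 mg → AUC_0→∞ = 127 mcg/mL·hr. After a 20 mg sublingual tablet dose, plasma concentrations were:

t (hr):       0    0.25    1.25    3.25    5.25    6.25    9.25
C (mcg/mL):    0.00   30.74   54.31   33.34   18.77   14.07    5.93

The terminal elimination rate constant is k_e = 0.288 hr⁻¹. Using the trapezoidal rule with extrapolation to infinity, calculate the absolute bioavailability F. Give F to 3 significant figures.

F = 0.498

Trapezoidal AUC_0→9.25 (sublingual tablet):
  [0→0.25]: (0.00+30.74)/2 × 0.25 = 3.8425
  [0.25→1.25]: (30.74+54.31)/2 × 1 = 42.525
  [1.25→3.25]: (54.31+33.34)/2 × 2 = 87.65
  [3.25→5.25]: (33.34+18.77)/2 × 2 = 52.11
  [5.25→6.25]: (18.77+14.07)/2 × 1 = 16.42
  [6.25→9.25]: (14.07+5.93)/2 × 3 = 30.0
  Sum = 232.5475 mcg/mL·hr
Tail: C_last/k_e = 5.93/0.288 = 20.590
AUC_0→∞ (sublingual tablet) = 232.5475 + 20.590 = 253.1375 mcg/mL·hr
F = (AUC_ev/D_ev)/(AUC_iv/D_iv) = (253.1375/20)/(127/5) = 12.656875/25.4 = 0.4983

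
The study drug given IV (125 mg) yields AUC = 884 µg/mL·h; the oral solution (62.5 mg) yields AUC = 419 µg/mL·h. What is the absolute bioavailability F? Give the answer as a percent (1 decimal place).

F = 94.8%

F = (AUC_ev / D_ev) / (AUC_iv / D_iv)
  = (419/62.5) / (884/125)
  = 6.704 / 7.072 = 0.9480
  = 94.80%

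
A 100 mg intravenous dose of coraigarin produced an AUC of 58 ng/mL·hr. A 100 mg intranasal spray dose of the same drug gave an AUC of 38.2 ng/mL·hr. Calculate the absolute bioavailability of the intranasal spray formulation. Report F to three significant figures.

F = 0.659

F = (AUC_ev / D_ev) / (AUC_iv / D_iv)
  = (38.2/100) / (58/100)
  = 0.382 / 0.58 = 0.6586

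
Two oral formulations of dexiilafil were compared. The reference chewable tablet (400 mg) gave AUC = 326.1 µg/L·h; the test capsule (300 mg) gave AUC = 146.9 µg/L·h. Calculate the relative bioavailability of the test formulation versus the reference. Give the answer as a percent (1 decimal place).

F_rel = (AUC_test/D_test) / (AUC_ref/D_ref)
      = (146.9/300) / (326.1/400)
      = 0.489667 / 0.81525 = 0.6006 = 60.06%

F_rel = 60.1%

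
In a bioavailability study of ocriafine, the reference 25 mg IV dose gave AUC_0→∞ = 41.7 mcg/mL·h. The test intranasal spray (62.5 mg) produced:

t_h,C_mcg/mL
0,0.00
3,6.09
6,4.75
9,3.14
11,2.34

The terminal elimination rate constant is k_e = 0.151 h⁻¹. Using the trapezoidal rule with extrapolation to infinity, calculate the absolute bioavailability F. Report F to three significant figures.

F = 0.558

Trapezoidal AUC_0→11 (intranasal spray):
  [0→3]: (0.00+6.09)/2 × 3 = 9.135
  [3→6]: (6.09+4.75)/2 × 3 = 16.26
  [6→9]: (4.75+3.14)/2 × 3 = 11.835
  [9→11]: (3.14+2.34)/2 × 2 = 5.48
  Sum = 42.71 mcg/mL·h
Tail: C_last/k_e = 2.34/0.151 = 15.497
AUC_0→∞ (intranasal spray) = 42.71 + 15.497 = 58.207 mcg/mL·h
F = (AUC_ev/D_ev)/(AUC_iv/D_iv) = (58.207/62.5)/(41.7/25) = 0.931312/1.668 = 0.5583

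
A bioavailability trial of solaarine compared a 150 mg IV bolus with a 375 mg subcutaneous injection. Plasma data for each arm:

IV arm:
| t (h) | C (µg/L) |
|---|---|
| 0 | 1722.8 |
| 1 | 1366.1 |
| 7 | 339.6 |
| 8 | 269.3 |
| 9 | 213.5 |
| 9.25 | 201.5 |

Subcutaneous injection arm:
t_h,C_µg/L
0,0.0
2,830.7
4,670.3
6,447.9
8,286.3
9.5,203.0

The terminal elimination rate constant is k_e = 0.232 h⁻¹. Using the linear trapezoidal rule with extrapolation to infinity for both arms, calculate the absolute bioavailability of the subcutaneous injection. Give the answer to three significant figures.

Trapezoidal AUC_0→9.25 (IV):
  [0→1]: (1722.8+1366.1)/2 × 1 = 1544.45
  [1→7]: (1366.1+339.6)/2 × 6 = 5117.1
  [7→8]: (339.6+269.3)/2 × 1 = 304.45
  [8→9]: (269.3+213.5)/2 × 1 = 241.4
  [9→9.25]: (213.5+201.5)/2 × 0.25 = 51.875
  Sum = 7259.275 µg/L·h
IV tail: 201.5/0.232 = 868.534; AUC_iv,0→∞ = 7259.275 + 868.534 = 8127.809 µg/L·h
Trapezoidal AUC_0→9.5 (subcutaneous injection):
  [0→2]: (0.0+830.7)/2 × 2 = 830.7
  [2→4]: (830.7+670.3)/2 × 2 = 1501.0
  [4→6]: (670.3+447.9)/2 × 2 = 1118.2
  [6→8]: (447.9+286.3)/2 × 2 = 734.2
  [8→9.5]: (286.3+203.0)/2 × 1.5 = 366.975
  Sum = 4551.075 µg/L·h
subcutaneous injection tail: 203.0/0.232 = 875.000; AUC_ev,0→∞ = 4551.075 + 875.000 = 5426.075 µg/L·h
F = (AUC_ev/D_ev)/(AUC_iv/D_iv) = (5426.075/375)/(8127.809/150) = 14.4695/54.1854 = 0.2670

F = 0.267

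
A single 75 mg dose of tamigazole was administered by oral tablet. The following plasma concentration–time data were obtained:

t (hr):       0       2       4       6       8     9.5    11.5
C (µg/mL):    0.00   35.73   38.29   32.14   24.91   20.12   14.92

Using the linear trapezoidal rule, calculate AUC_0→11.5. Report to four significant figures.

Trapezoidal AUC_0→11.5:
  [0→2]: (0.00+35.73)/2 × 2 = 35.73
  [2→4]: (35.73+38.29)/2 × 2 = 74.02
  [4→6]: (38.29+32.14)/2 × 2 = 70.43
  [6→8]: (32.14+24.91)/2 × 2 = 57.05
  [8→9.5]: (24.91+20.12)/2 × 1.5 = 33.7725
  [9.5→11.5]: (20.12+14.92)/2 × 2 = 35.04
  Sum = 306.0425 µg/mL·hr

AUC = 306.0 µg/mL·hr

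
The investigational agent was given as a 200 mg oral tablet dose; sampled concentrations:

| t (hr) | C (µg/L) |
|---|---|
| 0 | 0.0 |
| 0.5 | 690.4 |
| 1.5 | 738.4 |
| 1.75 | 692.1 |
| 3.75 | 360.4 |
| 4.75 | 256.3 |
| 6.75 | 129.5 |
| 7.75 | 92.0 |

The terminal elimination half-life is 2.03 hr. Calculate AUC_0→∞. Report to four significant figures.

Trapezoidal AUC_0→7.75:
  [0→0.5]: (0.0+690.4)/2 × 0.5 = 172.6
  [0.5→1.5]: (690.4+738.4)/2 × 1 = 714.4
  [1.5→1.75]: (738.4+692.1)/2 × 0.25 = 178.8125
  [1.75→3.75]: (692.1+360.4)/2 × 2 = 1052.5
  [3.75→4.75]: (360.4+256.3)/2 × 1 = 308.35
  [4.75→6.75]: (256.3+129.5)/2 × 2 = 385.8
  [6.75→7.75]: (129.5+92.0)/2 × 1 = 110.75
  Sum = 2923.2125 µg/L·hr
k_e = ln2 / t½ = 0.693147 / 2.03 = 0.3415 hr^-1
Extrapolated tail: C_last / k_e = 92.0 / 0.3415 = 269.400
AUC_0→∞ = 2923.2125 + 269.400 = 3192.6125 µg/L·hr

AUC = 3193 µg/L·hr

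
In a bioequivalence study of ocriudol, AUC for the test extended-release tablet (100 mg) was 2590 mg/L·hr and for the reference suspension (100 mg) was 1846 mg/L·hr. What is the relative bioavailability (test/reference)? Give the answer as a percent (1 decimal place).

F_rel = 140.3%

F_rel = (AUC_test/D_test) / (AUC_ref/D_ref)
      = (2590/100) / (1846/100)
      = 25.9 / 18.46 = 1.4030 = 140.30%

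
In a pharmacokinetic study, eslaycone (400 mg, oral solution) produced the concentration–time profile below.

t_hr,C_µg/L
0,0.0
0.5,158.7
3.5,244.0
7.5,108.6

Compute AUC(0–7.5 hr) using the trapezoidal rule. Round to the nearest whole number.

AUC = 1349 µg/L·hr

Trapezoidal AUC_0→7.5:
  [0→0.5]: (0.0+158.7)/2 × 0.5 = 39.675
  [0.5→3.5]: (158.7+244.0)/2 × 3 = 604.05
  [3.5→7.5]: (244.0+108.6)/2 × 4 = 705.2
  Sum = 1348.925 µg/L·hr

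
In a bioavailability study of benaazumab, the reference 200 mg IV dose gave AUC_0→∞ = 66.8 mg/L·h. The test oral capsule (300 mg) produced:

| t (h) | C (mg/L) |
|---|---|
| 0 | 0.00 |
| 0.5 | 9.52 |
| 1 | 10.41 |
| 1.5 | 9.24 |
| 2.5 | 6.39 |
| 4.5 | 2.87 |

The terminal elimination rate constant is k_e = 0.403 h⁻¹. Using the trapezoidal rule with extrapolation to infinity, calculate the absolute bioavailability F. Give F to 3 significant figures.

F = 0.364

Trapezoidal AUC_0→4.5 (oral capsule):
  [0→0.5]: (0.00+9.52)/2 × 0.5 = 2.38
  [0.5→1]: (9.52+10.41)/2 × 0.5 = 4.9825
  [1→1.5]: (10.41+9.24)/2 × 0.5 = 4.9125
  [1.5→2.5]: (9.24+6.39)/2 × 1 = 7.815
  [2.5→4.5]: (6.39+2.87)/2 × 2 = 9.26
  Sum = 29.35 mg/L·h
Tail: C_last/k_e = 2.87/0.403 = 7.122
AUC_0→∞ (oral capsule) = 29.35 + 7.122 = 36.472 mg/L·h
F = (AUC_ev/D_ev)/(AUC_iv/D_iv) = (36.472/300)/(66.8/200) = 0.121573/0.334 = 0.3640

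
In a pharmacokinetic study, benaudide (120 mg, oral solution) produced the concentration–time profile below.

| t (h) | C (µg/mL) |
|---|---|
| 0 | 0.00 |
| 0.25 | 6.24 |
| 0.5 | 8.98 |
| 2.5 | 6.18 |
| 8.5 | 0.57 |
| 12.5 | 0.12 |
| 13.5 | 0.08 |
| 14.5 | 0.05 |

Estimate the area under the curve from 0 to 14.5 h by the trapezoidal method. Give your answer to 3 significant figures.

Trapezoidal AUC_0→14.5:
  [0→0.25]: (0.00+6.24)/2 × 0.25 = 0.78
  [0.25→0.5]: (6.24+8.98)/2 × 0.25 = 1.9025
  [0.5→2.5]: (8.98+6.18)/2 × 2 = 15.16
  [2.5→8.5]: (6.18+0.57)/2 × 6 = 20.25
  [8.5→12.5]: (0.57+0.12)/2 × 4 = 1.38
  [12.5→13.5]: (0.12+0.08)/2 × 1 = 0.1
  [13.5→14.5]: (0.08+0.05)/2 × 1 = 0.065
  Sum = 39.6375 µg/mL·h

AUC = 39.6 µg/mL·h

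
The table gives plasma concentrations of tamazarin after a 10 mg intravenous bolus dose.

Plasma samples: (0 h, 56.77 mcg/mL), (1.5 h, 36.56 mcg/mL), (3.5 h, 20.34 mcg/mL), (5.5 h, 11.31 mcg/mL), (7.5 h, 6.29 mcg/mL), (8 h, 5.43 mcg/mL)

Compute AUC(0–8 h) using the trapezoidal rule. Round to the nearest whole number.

AUC = 179 mcg/mL·h

Trapezoidal AUC_0→8:
  [0→1.5]: (56.77+36.56)/2 × 1.5 = 69.9975
  [1.5→3.5]: (36.56+20.34)/2 × 2 = 56.9
  [3.5→5.5]: (20.34+11.31)/2 × 2 = 31.65
  [5.5→7.5]: (11.31+6.29)/2 × 2 = 17.6
  [7.5→8]: (6.29+5.43)/2 × 0.5 = 2.93
  Sum = 179.0775 mcg/mL·h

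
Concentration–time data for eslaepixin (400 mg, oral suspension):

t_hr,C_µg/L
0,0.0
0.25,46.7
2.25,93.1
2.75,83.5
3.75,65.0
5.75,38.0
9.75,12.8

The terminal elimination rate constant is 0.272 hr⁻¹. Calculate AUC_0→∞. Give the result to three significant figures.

Trapezoidal AUC_0→9.75:
  [0→0.25]: (0.0+46.7)/2 × 0.25 = 5.8375
  [0.25→2.25]: (46.7+93.1)/2 × 2 = 139.8
  [2.25→2.75]: (93.1+83.5)/2 × 0.5 = 44.15
  [2.75→3.75]: (83.5+65.0)/2 × 1 = 74.25
  [3.75→5.75]: (65.0+38.0)/2 × 2 = 103.0
  [5.75→9.75]: (38.0+12.8)/2 × 4 = 101.6
  Sum = 468.6375 µg/L·hr
Extrapolated tail: C_last / k_e = 12.8 / 0.272 = 47.059
AUC_0→∞ = 468.6375 + 47.059 = 515.6965 µg/L·hr

AUC = 516 µg/L·hr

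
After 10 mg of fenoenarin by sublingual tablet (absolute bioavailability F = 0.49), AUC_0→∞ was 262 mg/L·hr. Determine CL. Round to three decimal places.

CL = 0.019 L/hr

CL = F × Dose / AUC_0→∞
   = 0.49 × 10 / 262 = 0.0187023 L/hr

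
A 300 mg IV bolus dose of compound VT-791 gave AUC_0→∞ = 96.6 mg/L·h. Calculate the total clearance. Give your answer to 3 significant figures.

CL = Dose_iv / AUC_0→∞
   = 300 / 96.6 = 3.10559 L/h

CL = 3.11 L/h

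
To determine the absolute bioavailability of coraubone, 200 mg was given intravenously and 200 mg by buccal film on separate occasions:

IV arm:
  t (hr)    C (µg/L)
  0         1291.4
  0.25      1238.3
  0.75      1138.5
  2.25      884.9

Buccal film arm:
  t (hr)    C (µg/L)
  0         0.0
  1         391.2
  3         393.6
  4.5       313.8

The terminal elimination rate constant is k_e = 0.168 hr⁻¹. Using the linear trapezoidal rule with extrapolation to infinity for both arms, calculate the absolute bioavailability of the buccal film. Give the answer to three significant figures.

F = 0.439

Trapezoidal AUC_0→2.25 (IV):
  [0→0.25]: (1291.4+1238.3)/2 × 0.25 = 316.2125
  [0.25→0.75]: (1238.3+1138.5)/2 × 0.5 = 594.2
  [0.75→2.25]: (1138.5+884.9)/2 × 1.5 = 1517.55
  Sum = 2427.9625 µg/L·hr
IV tail: 884.9/0.168 = 5267.262; AUC_iv,0→∞ = 2427.9625 + 5267.262 = 7695.2245 µg/L·hr
Trapezoidal AUC_0→4.5 (buccal film):
  [0→1]: (0.0+391.2)/2 × 1 = 195.6
  [1→3]: (391.2+393.6)/2 × 2 = 784.8
  [3→4.5]: (393.6+313.8)/2 × 1.5 = 530.55
  Sum = 1510.95 µg/L·hr
buccal film tail: 313.8/0.168 = 1867.857; AUC_ev,0→∞ = 1510.95 + 1867.857 = 3378.807 µg/L·hr
F = (AUC_ev/D_ev)/(AUC_iv/D_iv) = (3378.807/200)/(7695.2245/200) = 16.894035/38.4761 = 0.4391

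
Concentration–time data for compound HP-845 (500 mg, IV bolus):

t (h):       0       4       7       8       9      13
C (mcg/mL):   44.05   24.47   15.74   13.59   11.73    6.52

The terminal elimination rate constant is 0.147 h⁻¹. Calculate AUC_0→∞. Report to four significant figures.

Trapezoidal AUC_0→13:
  [0→4]: (44.05+24.47)/2 × 4 = 137.04
  [4→7]: (24.47+15.74)/2 × 3 = 60.315
  [7→8]: (15.74+13.59)/2 × 1 = 14.665
  [8→9]: (13.59+11.73)/2 × 1 = 12.66
  [9→13]: (11.73+6.52)/2 × 4 = 36.5
  Sum = 261.18 mcg/mL·h
Extrapolated tail: C_last / k_e = 6.52 / 0.147 = 44.354
AUC_0→∞ = 261.18 + 44.354 = 305.534 mcg/mL·h

AUC = 305.5 mcg/mL·h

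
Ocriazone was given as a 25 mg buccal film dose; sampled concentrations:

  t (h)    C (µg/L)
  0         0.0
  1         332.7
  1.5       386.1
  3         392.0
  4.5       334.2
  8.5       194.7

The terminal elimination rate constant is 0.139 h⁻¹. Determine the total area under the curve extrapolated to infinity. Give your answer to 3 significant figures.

AUC = 3930 µg/L·h

Trapezoidal AUC_0→8.5:
  [0→1]: (0.0+332.7)/2 × 1 = 166.35
  [1→1.5]: (332.7+386.1)/2 × 0.5 = 179.7
  [1.5→3]: (386.1+392.0)/2 × 1.5 = 583.575
  [3→4.5]: (392.0+334.2)/2 × 1.5 = 544.65
  [4.5→8.5]: (334.2+194.7)/2 × 4 = 1057.8
  Sum = 2532.075 µg/L·h
Extrapolated tail: C_last / k_e = 194.7 / 0.139 = 1400.719
AUC_0→∞ = 2532.075 + 1400.719 = 3932.794 µg/L·h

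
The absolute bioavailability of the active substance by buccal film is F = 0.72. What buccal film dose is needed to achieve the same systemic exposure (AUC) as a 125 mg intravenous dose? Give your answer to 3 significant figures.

D_buccal = 174 mg

For equal systemic exposure: F × D_ev = D_iv
D_ev = D_iv / F = 125 / 0.72 = 173.611 mg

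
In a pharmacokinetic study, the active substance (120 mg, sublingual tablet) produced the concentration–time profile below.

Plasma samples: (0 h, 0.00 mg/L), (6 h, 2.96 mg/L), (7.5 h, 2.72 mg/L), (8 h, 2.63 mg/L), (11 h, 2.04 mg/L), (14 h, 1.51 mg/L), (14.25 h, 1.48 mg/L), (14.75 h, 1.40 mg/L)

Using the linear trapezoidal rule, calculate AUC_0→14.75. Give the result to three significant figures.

AUC = 27.9 mg/L·h

Trapezoidal AUC_0→14.75:
  [0→6]: (0.00+2.96)/2 × 6 = 8.88
  [6→7.5]: (2.96+2.72)/2 × 1.5 = 4.26
  [7.5→8]: (2.72+2.63)/2 × 0.5 = 1.3375
  [8→11]: (2.63+2.04)/2 × 3 = 7.005
  [11→14]: (2.04+1.51)/2 × 3 = 5.325
  [14→14.25]: (1.51+1.48)/2 × 0.25 = 0.37375
  [14.25→14.75]: (1.48+1.40)/2 × 0.5 = 0.72
  Sum = 27.90125 mg/L·h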